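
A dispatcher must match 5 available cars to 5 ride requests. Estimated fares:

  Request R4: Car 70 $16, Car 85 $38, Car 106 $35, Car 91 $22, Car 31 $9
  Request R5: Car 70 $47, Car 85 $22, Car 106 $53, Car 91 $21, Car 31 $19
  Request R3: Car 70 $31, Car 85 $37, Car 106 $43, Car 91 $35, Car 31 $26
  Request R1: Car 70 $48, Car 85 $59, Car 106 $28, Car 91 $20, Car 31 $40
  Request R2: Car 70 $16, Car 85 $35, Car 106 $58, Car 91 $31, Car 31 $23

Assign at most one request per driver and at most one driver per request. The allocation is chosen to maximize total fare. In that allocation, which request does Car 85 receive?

Car 85 receives Request R4.

Optimal: Car 70→Request R5 ($47), Car 85→Request R4 ($38), Car 106→Request R2 ($58), Car 91→Request R3 ($35), Car 31→Request R1 ($40) — total 47+38+58+35+40 = $218.
Max-entry greedy (repeatedly take the single best remaining cell) gives $208, worse by 10.
Next-best assignment: Car 70→Request R5, Car 85→Request R1, Car 106→Request R2, Car 91→Request R4, Car 31→Request R3 = $212.
Swapping Car 31↔Car 70 (Car 31→Request R5 $19, Car 70→Request R1 $48) loses 20.
Car 85's own top request is Request R1 ($59), but forcing Car 85→Request R1 and reassigning the rest optimally gives only $212 — worse by 6.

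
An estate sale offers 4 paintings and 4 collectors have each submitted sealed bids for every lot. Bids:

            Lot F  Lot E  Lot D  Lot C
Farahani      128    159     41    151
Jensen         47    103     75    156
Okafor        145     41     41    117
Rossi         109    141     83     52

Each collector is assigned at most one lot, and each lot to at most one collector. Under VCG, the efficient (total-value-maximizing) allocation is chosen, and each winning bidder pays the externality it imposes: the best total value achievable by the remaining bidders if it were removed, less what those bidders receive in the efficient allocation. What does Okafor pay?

Efficient allocation: Farahani→Lot E ($159), Jensen→Lot C ($156), Okafor→Lot F ($145), Rossi→Lot D ($83); total welfare W = $543.
Okafor receives Lot F at value $145, so the others get W − 145 = $398.
Without Okafor: best allocation of the remaining 3 bidders over all 4 lots is Farahani→Lot F ($128), Jensen→Lot C ($156), Rossi→Lot E ($141), total $425.
VCG payment = (others' best without Okafor) − (others' welfare with Okafor) = 425 − 398 = $27.

Okafor pays $27.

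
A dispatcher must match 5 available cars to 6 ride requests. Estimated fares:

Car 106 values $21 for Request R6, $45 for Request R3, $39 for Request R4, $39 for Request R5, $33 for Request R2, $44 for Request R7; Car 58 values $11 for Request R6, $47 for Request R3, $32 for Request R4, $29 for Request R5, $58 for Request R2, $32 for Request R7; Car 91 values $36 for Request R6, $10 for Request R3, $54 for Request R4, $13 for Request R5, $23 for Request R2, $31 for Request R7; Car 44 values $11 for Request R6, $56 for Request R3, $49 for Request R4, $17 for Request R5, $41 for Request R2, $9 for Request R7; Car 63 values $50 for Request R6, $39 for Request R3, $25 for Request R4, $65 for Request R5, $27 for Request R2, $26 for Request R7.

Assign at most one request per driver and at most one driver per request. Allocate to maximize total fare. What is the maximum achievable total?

Max total: $277

Optimal: Car 106→Request R7 ($44), Car 58→Request R2 ($58), Car 91→Request R4 ($54), Car 44→Request R3 ($56), Car 63→Request R5 ($65) — total 44+58+54+56+65 = $277.
Column-greedy (each request in turn goes to its best remaining driver) gives $257, worse by 20.
No other one-to-one assignment exceeds $277.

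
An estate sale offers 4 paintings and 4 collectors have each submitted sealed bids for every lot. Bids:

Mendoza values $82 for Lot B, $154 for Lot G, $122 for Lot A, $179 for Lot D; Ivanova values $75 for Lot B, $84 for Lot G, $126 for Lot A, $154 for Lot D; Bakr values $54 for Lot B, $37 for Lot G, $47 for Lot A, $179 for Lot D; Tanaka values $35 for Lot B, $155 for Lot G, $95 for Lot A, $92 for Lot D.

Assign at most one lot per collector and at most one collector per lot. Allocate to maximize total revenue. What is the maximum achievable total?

Optimal: Mendoza→Lot B ($82), Ivanova→Lot A ($126), Bakr→Lot D ($179), Tanaka→Lot G ($155) — total 82+126+179+155 = $542.
Max-entry greedy (repeatedly take the single best remaining cell) gives $514, worse by 28.
No other one-to-one assignment exceeds $542.

Maximum total: $542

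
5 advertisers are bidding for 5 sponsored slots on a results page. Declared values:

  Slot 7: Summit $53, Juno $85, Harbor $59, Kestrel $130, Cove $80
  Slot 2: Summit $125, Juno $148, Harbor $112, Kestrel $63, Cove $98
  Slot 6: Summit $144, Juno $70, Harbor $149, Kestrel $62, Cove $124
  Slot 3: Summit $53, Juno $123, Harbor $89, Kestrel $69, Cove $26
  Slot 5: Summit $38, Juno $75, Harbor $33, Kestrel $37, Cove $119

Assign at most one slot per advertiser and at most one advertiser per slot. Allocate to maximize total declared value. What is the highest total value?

Maximum total: $646

Optimal: Summit→Slot 2 ($125), Juno→Slot 3 ($123), Harbor→Slot 6 ($149), Kestrel→Slot 7 ($130), Cove→Slot 5 ($119) — total 125+123+149+130+119 = $646.
Row-greedy (each advertiser in turn takes its best remaining slot) gives $630, worse by 16.
Swapping Kestrel↔Summit (Kestrel→Slot 2 $63, Summit→Slot 7 $53) loses 139.
Every other assignment is strictly worse.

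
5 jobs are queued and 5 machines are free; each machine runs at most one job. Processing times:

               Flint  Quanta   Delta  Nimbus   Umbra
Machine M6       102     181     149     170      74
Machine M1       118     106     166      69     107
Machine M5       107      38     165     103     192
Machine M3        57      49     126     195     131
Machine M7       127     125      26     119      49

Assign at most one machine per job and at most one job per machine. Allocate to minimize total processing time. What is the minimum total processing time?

Min total: 264 min

Optimal: Flint→Machine M3 (57 min), Quanta→Machine M5 (38 min), Delta→Machine M7 (26 min), Nimbus→Machine M1 (69 min), Umbra→Machine M6 (74 min) — total 57+38+26+69+74 = 264 min.
Next-best assignment: Flint→Machine M5, Quanta→Machine M3, Delta→Machine M7, Nimbus→Machine M1, Umbra→Machine M6 = 325 min.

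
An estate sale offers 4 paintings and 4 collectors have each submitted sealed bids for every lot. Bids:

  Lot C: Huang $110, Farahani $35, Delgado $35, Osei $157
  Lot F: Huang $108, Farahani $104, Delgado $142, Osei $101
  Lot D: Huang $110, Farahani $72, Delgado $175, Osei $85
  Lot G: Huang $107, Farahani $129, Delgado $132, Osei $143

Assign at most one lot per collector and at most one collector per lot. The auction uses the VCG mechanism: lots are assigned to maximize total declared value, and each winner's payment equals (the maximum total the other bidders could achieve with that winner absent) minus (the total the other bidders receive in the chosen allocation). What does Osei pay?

Efficient allocation: Huang→Lot F ($108), Farahani→Lot G ($129), Delgado→Lot D ($175), Osei→Lot C ($157); total welfare W = $569.
Osei receives Lot C at value $157, so the others get W − 157 = $412.
Without Osei: best allocation of the remaining 3 bidders over all 4 lots is Huang→Lot C ($110), Farahani→Lot G ($129), Delgado→Lot D ($175), total $414.
VCG payment = (others' best without Osei) − (others' welfare with Osei) = 414 − 412 = $2.

Osei pays $2.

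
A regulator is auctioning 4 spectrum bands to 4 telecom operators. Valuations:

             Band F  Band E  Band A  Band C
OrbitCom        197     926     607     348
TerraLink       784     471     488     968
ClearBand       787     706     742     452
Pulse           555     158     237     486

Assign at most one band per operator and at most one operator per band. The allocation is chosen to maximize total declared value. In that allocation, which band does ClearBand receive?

ClearBand receives Band A.

Optimal: OrbitCom→Band E ($926M), TerraLink→Band C ($968M), ClearBand→Band A ($742M), Pulse→Band F ($555M) — total 926+968+742+555 = $3191M.
Max-entry greedy (repeatedly take the single best remaining cell) gives $2918M, worse by 273.
Next-best assignment: OrbitCom→Band E, TerraLink→Band F, ClearBand→Band A, Pulse→Band C = $2938M.
ClearBand's own top band is Band F ($787M), but forcing ClearBand→Band F and reassigning the rest optimally gives only $2918M — worse by 273.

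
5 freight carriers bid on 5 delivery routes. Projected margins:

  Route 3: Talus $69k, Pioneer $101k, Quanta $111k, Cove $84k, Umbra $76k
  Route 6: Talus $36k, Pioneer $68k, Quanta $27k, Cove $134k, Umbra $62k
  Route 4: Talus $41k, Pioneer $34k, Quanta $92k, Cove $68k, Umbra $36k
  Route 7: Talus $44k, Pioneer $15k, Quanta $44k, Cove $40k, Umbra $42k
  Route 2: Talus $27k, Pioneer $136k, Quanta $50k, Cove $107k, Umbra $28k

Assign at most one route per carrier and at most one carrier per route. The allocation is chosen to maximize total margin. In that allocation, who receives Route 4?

Quanta receives Route 4.

Optimal: Talus→Route 7 ($44k), Pioneer→Route 2 ($136k), Quanta→Route 4 ($92k), Cove→Route 6 ($134k), Umbra→Route 3 ($76k) — total 44+136+92+134+76 = $482k.
Column-greedy (each route in turn goes to its best remaining carrier) gives $464k, worse by 18.
Next-best assignment: Talus→Route 3, Pioneer→Route 2, Quanta→Route 4, Cove→Route 6, Umbra→Route 7 = $473k.
Swapping Quanta↔Talus (Quanta→Route 7 $44k, Talus→Route 4 $41k) loses 51.
No other one-to-one assignment exceeds $482k.
Quanta's own top route is Route 3 ($111k), but forcing Quanta→Route 3 and reassigning the rest optimally gives only $464k — worse by 18.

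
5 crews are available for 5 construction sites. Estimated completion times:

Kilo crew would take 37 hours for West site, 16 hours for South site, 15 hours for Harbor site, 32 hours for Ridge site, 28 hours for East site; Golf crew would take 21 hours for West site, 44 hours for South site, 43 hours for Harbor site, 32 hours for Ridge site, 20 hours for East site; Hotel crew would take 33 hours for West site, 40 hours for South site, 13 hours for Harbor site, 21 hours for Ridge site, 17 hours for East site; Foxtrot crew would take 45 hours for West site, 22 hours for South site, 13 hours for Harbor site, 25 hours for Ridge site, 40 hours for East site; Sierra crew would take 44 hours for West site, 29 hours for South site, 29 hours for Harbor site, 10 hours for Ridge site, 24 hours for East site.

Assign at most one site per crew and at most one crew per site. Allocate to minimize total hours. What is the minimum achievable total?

Minimum total: 77 hours

This is the linear assignment problem.
Optimal: Kilo crew→South site (16 hours), Golf crew→West site (21 hours), Hotel crew→East site (17 hours), Foxtrot crew→Harbor site (13 hours), Sierra crew→Ridge site (10 hours) — total 16+21+17+13+10 = 77 hours.
Min-entry greedy (repeatedly take the single cheapest remaining cell) gives 104 hours, worse by 27.
Next-best assignment: Kilo crew→Harbor site, Golf crew→West site, Hotel crew→East site, Foxtrot crew→South site, Sierra crew→Ridge site = 85 hours.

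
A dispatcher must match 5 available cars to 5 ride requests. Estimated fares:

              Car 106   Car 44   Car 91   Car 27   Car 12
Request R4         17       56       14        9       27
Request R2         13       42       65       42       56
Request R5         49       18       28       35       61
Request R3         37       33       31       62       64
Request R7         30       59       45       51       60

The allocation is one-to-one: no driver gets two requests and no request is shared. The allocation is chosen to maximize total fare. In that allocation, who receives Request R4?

This is a one-to-one assignment (maximum-weight bipartite matching).
Optimal: Car 106→Request R5 ($49), Car 44→Request R4 ($56), Car 91→Request R2 ($65), Car 27→Request R3 ($62), Car 12→Request R7 ($60) — total 49+56+65+62+60 = $292.
Row-greedy (each driver in turn takes its best remaining request) gives $262, worse by 30.
Every other assignment is strictly worse.
Car 44's own top request is Request R7 ($59), but forcing Car 44→Request R7 and reassigning the rest optimally gives only $264 — worse by 28.

Car 44 receives Request R4.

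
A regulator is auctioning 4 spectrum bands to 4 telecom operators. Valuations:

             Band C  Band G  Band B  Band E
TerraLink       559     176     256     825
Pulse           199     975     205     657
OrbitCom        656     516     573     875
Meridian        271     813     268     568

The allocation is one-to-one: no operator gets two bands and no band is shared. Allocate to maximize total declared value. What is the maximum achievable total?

Maximum total: $2724M

Optimal: TerraLink→Band E ($825M), Pulse→Band G ($975M), OrbitCom→Band C ($656M), Meridian→Band B ($268M) — total 825+975+656+268 = $2724M.
Max-entry greedy (repeatedly take the single best remaining cell) gives $2677M, worse by 47.
Next-best assignment: TerraLink→Band C, Pulse→Band G, OrbitCom→Band E, Meridian→Band B = $2677M.
Swapping TerraLink↔Pulse (TerraLink→Band G $176M, Pulse→Band E $657M) loses 967.
No other one-to-one assignment exceeds $2724M.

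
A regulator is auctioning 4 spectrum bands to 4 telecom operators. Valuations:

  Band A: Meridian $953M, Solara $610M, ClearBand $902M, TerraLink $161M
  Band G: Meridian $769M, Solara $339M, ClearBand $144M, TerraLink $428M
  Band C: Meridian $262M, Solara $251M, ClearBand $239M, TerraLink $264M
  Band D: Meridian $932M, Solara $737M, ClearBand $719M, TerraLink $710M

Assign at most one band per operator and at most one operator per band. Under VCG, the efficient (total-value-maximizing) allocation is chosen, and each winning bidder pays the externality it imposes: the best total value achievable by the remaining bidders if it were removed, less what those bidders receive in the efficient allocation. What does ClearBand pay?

Efficient allocation: Meridian→Band G ($769M), Solara→Band D ($737M), ClearBand→Band A ($902M), TerraLink→Band C ($264M); total welfare W = $2672M.
ClearBand receives Band A at value $902M, so the others get W − 902 = $1770M.
Without ClearBand: best allocation of the remaining 3 bidders over all 4 bands is Meridian→Band A ($953M), Solara→Band D ($737M), TerraLink→Band G ($428M), total $2118M.
VCG payment = (others' best without ClearBand) − (others' welfare with ClearBand) = 2118 − 1770 = $348M.

ClearBand pays $348M.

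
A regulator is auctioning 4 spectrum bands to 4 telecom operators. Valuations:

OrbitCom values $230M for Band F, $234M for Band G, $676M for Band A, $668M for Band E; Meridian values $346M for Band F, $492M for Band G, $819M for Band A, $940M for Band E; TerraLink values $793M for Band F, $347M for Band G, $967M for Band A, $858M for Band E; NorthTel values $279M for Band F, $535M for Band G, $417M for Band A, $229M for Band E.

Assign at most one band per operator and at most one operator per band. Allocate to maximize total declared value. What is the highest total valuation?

Maximum total: $2944M

Optimal: OrbitCom→Band A ($676M), Meridian→Band E ($940M), TerraLink→Band F ($793M), NorthTel→Band G ($535M) — total 676+940+793+535 = $2944M.
Max-entry greedy (repeatedly take the single best remaining cell) gives $2672M, worse by 272.
Checked against all permutations: $2944M is optimal.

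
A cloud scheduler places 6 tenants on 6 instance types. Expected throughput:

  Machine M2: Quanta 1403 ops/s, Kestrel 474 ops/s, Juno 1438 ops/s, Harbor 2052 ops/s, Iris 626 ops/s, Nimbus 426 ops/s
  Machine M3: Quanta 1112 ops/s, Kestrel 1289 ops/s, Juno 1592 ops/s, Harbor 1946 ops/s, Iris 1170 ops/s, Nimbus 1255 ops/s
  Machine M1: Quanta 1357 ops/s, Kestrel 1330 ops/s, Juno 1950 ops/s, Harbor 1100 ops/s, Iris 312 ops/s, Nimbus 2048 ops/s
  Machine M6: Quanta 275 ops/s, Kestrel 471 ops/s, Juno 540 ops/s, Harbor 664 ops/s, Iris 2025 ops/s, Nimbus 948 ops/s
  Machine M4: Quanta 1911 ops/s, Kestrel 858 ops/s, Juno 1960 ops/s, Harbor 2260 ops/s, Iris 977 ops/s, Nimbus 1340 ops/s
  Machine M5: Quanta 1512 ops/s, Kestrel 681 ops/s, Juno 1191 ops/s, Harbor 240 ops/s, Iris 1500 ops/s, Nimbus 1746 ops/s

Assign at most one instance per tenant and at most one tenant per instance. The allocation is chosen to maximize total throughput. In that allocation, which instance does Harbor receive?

Optimal: Quanta→Machine M4 (1911 ops/s), Kestrel→Machine M3 (1289 ops/s), Juno→Machine M1 (1950 ops/s), Harbor→Machine M2 (2052 ops/s), Iris→Machine M6 (2025 ops/s), Nimbus→Machine M5 (1746 ops/s) — total 1911+1289+1950+2052+2025+1746 = 10973 ops/s.
Max-entry greedy (repeatedly take the single best remaining cell) gives 9911 ops/s, worse by 1062.
Checked against all permutations: 10973 ops/s is optimal.
Harbor's own top instance is Machine M4 (2260 ops/s), but forcing Harbor→Machine M4 and reassigning the rest optimally gives only 10673 ops/s — worse by 300.

Harbor receives Machine M2.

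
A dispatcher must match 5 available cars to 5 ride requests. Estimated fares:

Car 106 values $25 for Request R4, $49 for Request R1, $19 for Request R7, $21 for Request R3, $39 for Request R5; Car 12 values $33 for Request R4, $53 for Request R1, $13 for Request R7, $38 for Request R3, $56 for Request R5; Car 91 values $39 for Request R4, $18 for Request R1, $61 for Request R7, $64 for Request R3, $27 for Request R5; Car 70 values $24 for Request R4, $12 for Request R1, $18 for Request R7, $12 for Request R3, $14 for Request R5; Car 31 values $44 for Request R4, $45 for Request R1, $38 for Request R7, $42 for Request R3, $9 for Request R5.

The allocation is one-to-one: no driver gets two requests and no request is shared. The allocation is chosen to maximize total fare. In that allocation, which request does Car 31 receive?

Car 31 receives Request R3.

This is the linear assignment problem.
Optimal: Car 106→Request R1 ($49), Car 12→Request R5 ($56), Car 91→Request R7 ($61), Car 70→Request R4 ($24), Car 31→Request R3 ($42) — total 49+56+61+24+42 = $232.
Column-greedy (each request in turn goes to its best remaining driver) gives $193, worse by 39.
Next-best assignment: Car 106→Request R1, Car 12→Request R5, Car 91→Request R3, Car 70→Request R4, Car 31→Request R7 = $231.
Car 31's own top request is Request R1 ($45), but forcing Car 31→Request R1 and reassigning the rest optimally gives only $208 — worse by 24.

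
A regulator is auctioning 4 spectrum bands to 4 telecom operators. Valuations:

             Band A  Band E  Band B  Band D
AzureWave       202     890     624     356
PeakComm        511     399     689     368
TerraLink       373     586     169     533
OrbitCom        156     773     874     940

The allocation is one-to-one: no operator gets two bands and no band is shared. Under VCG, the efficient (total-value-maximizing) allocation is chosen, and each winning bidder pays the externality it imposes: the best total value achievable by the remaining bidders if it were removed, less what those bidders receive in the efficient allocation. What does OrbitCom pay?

Efficient allocation: AzureWave→Band E ($890M), PeakComm→Band B ($689M), TerraLink→Band A ($373M), OrbitCom→Band D ($940M); total welfare W = $2892M.
OrbitCom receives Band D at value $940M, so the others get W − 940 = $1952M.
Without OrbitCom: best allocation of the remaining 3 bidders over all 4 bands is AzureWave→Band E ($890M), PeakComm→Band B ($689M), TerraLink→Band D ($533M), total $2112M.
VCG payment = (others' best without OrbitCom) − (others' welfare with OrbitCom) = 2112 − 1952 = $160M.

OrbitCom pays $160M.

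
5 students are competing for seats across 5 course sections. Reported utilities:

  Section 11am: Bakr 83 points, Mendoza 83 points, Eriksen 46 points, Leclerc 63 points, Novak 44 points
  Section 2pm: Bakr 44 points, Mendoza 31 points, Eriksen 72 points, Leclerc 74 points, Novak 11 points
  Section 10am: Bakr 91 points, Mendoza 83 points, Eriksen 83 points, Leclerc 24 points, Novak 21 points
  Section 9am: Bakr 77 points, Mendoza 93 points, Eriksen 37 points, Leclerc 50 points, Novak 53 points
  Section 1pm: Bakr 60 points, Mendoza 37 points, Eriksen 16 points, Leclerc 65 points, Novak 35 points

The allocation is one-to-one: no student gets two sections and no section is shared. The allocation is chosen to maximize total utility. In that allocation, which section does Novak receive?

Novak receives Section 1pm.

Treat this as an assignment problem: match each student to one section.
Optimal: Bakr→Section 11am (83 points), Mendoza→Section 9am (93 points), Eriksen→Section 10am (83 points), Leclerc→Section 2pm (74 points), Novak→Section 1pm (35 points) — total 83+93+83+74+35 = 368 points.
Max-entry greedy (repeatedly take the single best remaining cell) gives 339 points, worse by 29.
Novak's own top section is Section 9am (53 points), but forcing Novak→Section 9am and reassigning the rest optimally gives only 364 points — worse by 4.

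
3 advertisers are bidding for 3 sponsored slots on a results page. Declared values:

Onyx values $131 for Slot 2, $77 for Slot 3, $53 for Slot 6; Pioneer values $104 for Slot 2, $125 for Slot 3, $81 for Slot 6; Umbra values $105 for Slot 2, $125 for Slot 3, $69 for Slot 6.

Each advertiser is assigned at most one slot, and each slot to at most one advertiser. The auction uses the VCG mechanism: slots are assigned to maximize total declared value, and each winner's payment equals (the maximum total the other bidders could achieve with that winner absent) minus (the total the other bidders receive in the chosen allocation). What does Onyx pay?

Onyx pays $24.

Efficient allocation: Onyx→Slot 2 ($131), Pioneer→Slot 6 ($81), Umbra→Slot 3 ($125); total welfare W = $337.
Onyx receives Slot 2 at value $131, so the others get W − 131 = $206.
Without Onyx: best allocation of the remaining 2 bidders over all 3 slots is Pioneer→Slot 3 ($125), Umbra→Slot 2 ($105), total $230.
VCG payment = (others' best without Onyx) − (others' welfare with Onyx) = 230 − 206 = $24.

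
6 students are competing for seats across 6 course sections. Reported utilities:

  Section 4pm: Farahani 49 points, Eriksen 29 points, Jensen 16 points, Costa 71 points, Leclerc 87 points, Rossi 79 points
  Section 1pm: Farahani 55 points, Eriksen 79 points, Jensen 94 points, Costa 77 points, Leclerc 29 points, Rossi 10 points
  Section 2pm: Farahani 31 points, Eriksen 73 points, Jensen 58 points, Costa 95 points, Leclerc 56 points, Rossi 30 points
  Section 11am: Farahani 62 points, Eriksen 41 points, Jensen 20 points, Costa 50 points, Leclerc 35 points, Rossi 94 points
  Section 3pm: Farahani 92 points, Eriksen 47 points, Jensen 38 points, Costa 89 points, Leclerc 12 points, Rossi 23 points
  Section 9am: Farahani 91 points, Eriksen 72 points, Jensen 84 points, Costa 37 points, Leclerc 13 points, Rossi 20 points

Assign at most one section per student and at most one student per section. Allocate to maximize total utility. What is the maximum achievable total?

Maximum total: 534 points

Optimal: Farahani→Section 3pm (92 points), Eriksen→Section 9am (72 points), Jensen→Section 1pm (94 points), Costa→Section 2pm (95 points), Leclerc→Section 4pm (87 points), Rossi→Section 11am (94 points) — total 92+72+94+95+87+94 = 534 points.
Next-best assignment: Farahani→Section 3pm, Eriksen→Section 1pm, Jensen→Section 9am, Costa→Section 2pm, Leclerc→Section 4pm, Rossi→Section 11am = 531 points.
No other one-to-one assignment exceeds 534 points.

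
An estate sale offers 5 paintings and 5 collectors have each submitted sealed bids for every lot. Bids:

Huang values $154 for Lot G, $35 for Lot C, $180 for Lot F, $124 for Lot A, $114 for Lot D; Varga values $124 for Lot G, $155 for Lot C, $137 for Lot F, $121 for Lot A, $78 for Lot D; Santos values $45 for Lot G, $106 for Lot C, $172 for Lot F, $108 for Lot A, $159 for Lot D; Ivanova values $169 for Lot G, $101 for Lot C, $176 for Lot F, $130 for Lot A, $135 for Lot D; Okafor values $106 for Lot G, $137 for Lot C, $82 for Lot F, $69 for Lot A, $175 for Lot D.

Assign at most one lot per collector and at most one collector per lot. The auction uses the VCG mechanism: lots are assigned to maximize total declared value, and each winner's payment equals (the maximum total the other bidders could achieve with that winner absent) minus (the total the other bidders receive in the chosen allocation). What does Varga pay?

Efficient allocation: Huang→Lot A ($124), Varga→Lot C ($155), Santos→Lot F ($172), Ivanova→Lot G ($169), Okafor→Lot D ($175); total welfare W = $795.
Varga receives Lot C at value $155, so the others get W − 155 = $640.
Without Varga: best allocation of the remaining 4 bidders over all 5 lots is Huang→Lot F ($180), Santos→Lot D ($159), Ivanova→Lot G ($169), Okafor→Lot C ($137), total $645.
VCG payment = (others' best without Varga) − (others' welfare with Varga) = 645 − 640 = $5.

Varga pays $5.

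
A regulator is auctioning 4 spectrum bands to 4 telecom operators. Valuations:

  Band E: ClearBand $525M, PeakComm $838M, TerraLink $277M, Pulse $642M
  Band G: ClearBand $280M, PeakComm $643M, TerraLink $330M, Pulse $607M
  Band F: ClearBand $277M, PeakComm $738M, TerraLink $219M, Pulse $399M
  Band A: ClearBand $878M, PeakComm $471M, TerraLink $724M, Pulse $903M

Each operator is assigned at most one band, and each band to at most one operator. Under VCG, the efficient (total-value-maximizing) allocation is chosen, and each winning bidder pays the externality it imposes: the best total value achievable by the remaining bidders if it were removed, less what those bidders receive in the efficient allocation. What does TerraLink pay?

Efficient allocation: ClearBand→Band E ($525M), PeakComm→Band F ($738M), TerraLink→Band A ($724M), Pulse→Band G ($607M); total welfare W = $2594M.
TerraLink receives Band A at value $724M, so the others get W − 724 = $1870M.
Without TerraLink: best allocation of the remaining 3 bidders over all 4 bands is ClearBand→Band A ($878M), PeakComm→Band E ($838M), Pulse→Band G ($607M), total $2323M.
VCG payment = (others' best without TerraLink) − (others' welfare with TerraLink) = 2323 − 1870 = $453M.

TerraLink pays $453M.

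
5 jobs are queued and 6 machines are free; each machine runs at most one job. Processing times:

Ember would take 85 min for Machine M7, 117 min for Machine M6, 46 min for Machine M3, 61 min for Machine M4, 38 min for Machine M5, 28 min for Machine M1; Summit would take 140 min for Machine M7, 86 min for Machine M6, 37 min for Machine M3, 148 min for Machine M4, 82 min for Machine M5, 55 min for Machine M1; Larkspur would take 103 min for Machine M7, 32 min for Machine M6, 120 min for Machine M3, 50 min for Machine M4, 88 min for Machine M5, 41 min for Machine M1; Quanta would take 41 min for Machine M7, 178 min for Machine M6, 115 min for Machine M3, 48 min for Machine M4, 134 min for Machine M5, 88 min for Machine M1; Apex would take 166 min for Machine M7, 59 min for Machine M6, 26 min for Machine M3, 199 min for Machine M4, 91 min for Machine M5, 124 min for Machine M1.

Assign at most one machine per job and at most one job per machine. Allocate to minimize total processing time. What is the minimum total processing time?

Optimal: Ember→Machine M5 (38 min), Summit→Machine M1 (55 min), Larkspur→Machine M6 (32 min), Quanta→Machine M7 (41 min), Apex→Machine M3 (26 min) — total 38+55+32+41+26 = 192 min.
Row-greedy (each job in turn takes its cheapest remaining machine) gives 229 min, worse by 37.
Checked against all permutations: 192 min is optimal.

Min total: 192 min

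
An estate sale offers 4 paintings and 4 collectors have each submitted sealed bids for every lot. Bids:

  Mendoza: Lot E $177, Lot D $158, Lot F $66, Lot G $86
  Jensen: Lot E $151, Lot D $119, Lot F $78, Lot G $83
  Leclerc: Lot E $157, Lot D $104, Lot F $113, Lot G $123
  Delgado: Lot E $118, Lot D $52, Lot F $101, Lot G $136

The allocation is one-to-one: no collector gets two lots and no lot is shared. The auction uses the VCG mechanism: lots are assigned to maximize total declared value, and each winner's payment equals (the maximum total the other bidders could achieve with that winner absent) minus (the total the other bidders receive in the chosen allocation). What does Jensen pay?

Efficient allocation: Mendoza→Lot D ($158), Jensen→Lot E ($151), Leclerc→Lot F ($113), Delgado→Lot G ($136); total welfare W = $558.
Jensen receives Lot E at value $151, so the others get W − 151 = $407.
Without Jensen: best allocation of the remaining 3 bidders over all 4 lots is Mendoza→Lot D ($158), Leclerc→Lot E ($157), Delgado→Lot G ($136), total $451.
VCG payment = (others' best without Jensen) − (others' welfare with Jensen) = 451 − 407 = $44.

Jensen pays $44.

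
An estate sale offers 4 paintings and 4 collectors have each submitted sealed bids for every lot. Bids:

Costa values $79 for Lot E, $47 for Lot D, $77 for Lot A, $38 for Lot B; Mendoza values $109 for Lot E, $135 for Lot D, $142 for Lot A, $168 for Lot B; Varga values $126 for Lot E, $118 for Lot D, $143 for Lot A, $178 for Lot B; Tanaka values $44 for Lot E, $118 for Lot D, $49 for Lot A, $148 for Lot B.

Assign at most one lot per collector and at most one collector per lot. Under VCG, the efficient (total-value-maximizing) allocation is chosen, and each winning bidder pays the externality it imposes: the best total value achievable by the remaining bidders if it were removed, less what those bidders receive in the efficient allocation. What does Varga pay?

Varga pays $30.

Efficient allocation: Costa→Lot E ($79), Mendoza→Lot A ($142), Varga→Lot B ($178), Tanaka→Lot D ($118); total welfare W = $517.
Varga receives Lot B at value $178, so the others get W − 178 = $339.
Without Varga: best allocation of the remaining 3 bidders over all 4 lots is Costa→Lot E ($79), Mendoza→Lot A ($142), Tanaka→Lot B ($148), total $369.
VCG payment = (others' best without Varga) − (others' welfare with Varga) = 369 − 339 = $30.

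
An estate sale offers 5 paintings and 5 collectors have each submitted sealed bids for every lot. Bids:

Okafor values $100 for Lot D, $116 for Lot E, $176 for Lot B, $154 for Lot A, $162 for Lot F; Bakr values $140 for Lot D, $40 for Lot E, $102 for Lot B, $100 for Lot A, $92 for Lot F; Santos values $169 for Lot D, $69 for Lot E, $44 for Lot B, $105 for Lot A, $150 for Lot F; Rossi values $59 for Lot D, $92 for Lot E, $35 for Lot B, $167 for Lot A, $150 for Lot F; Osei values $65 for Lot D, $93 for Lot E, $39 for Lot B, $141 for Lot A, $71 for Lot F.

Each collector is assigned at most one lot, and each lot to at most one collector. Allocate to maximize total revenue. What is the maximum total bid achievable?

Maximum total: $726

Treat this as an assignment problem: match each collector to one lot.
Optimal: Okafor→Lot B ($176), Bakr→Lot D ($140), Santos→Lot F ($150), Rossi→Lot A ($167), Osei→Lot E ($93) — total 176+140+150+167+93 = $726.
Column-greedy (each lot in turn goes to its best remaining collector) gives $625, worse by 101.
Checked against all permutations: $726 is optimal.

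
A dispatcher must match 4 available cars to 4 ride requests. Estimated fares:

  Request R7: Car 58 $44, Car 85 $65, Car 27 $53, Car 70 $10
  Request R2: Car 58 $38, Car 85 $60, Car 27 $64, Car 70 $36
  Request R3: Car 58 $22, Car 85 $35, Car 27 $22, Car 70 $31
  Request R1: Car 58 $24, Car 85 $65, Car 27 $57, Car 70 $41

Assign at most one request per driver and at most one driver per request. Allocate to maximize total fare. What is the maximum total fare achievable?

Optimal: Car 58→Request R7 ($44), Car 85→Request R1 ($65), Car 27→Request R2 ($64), Car 70→Request R3 ($31) — total 44+65+64+31 = $204.
Column-greedy (each request in turn goes to its best remaining driver) gives $184, worse by 20.
Next-best assignment: Car 58→Request R7, Car 85→Request R2, Car 27→Request R1, Car 70→Request R3 = $192.
Swapping Car 70↔Car 85 (Car 70→Request R1 $41, Car 85→Request R3 $35) loses 20.

Max total: $204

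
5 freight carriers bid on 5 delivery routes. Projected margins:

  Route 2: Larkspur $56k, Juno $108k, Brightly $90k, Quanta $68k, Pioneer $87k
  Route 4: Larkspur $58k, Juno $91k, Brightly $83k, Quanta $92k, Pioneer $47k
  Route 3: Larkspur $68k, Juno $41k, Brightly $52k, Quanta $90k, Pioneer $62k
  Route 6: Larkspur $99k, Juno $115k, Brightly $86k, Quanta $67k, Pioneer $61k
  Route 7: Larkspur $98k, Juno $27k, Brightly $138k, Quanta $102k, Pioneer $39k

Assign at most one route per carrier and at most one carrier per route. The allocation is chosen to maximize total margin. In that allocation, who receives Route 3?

Optimal: Larkspur→Route 6 ($99k), Juno→Route 4 ($91k), Brightly→Route 7 ($138k), Quanta→Route 3 ($90k), Pioneer→Route 2 ($87k) — total 99+91+138+90+87 = $505k.
Row-greedy (each carrier in turn takes its best remaining route) gives $499k, worse by 6.
Quanta's own top route is Route 7 ($102k), but forcing Quanta→Route 7 and reassigning the rest optimally gives only $455k — worse by 50.

Quanta receives Route 3.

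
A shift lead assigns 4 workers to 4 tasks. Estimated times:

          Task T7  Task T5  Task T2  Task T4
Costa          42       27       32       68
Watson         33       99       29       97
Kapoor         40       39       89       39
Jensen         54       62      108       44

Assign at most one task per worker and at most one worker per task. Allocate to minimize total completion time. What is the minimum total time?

Min total: 140 min

Treat this as an assignment problem: match each worker to one task.
Optimal: Costa→Task T5 (27 min), Watson→Task T2 (29 min), Kapoor→Task T7 (40 min), Jensen→Task T4 (44 min) — total 27+29+40+44 = 140 min.
Next-best assignment: Costa→Task T2, Watson→Task T7, Kapoor→Task T5, Jensen→Task T4 = 148 min.
Checked against all permutations: 140 min is optimal.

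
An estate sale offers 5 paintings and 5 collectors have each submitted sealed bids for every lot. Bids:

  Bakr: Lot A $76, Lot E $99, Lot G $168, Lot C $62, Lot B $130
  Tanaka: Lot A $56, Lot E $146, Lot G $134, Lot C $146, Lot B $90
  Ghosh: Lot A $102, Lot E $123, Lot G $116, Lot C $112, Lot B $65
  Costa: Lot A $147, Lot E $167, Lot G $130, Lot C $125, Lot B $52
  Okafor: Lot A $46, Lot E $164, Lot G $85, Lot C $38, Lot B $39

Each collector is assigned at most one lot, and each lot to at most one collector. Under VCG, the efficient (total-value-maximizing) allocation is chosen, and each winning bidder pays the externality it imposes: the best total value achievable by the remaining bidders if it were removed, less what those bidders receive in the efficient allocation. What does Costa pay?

Efficient allocation: Bakr→Lot B ($130), Tanaka→Lot C ($146), Ghosh→Lot G ($116), Costa→Lot A ($147), Okafor→Lot E ($164); total welfare W = $703.
Costa receives Lot A at value $147, so the others get W − 147 = $556.
Without Costa: best allocation of the remaining 4 bidders over all 5 lots is Bakr→Lot G ($168), Tanaka→Lot C ($146), Ghosh→Lot A ($102), Okafor→Lot E ($164), total $580.
VCG payment = (others' best without Costa) − (others' welfare with Costa) = 580 − 556 = $24.

Costa pays $24.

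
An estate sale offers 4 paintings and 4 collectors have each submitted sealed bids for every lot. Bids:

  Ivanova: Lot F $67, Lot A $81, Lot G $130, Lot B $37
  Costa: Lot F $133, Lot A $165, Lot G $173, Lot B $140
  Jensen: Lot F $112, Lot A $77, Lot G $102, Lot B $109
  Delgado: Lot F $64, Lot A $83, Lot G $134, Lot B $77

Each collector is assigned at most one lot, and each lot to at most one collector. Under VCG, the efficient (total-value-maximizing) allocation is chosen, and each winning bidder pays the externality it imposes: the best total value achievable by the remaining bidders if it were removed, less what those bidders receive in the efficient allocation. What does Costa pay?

Efficient allocation: Ivanova→Lot G ($130), Costa→Lot A ($165), Jensen→Lot F ($112), Delgado→Lot B ($77); total welfare W = $484.
Costa receives Lot A at value $165, so the others get W − 165 = $319.
Without Costa: best allocation of the remaining 3 bidders over all 4 lots is Ivanova→Lot A ($81), Jensen→Lot F ($112), Delgado→Lot G ($134), total $327.
VCG payment = (others' best without Costa) − (others' welfare with Costa) = 327 − 319 = $8.

Costa pays $8.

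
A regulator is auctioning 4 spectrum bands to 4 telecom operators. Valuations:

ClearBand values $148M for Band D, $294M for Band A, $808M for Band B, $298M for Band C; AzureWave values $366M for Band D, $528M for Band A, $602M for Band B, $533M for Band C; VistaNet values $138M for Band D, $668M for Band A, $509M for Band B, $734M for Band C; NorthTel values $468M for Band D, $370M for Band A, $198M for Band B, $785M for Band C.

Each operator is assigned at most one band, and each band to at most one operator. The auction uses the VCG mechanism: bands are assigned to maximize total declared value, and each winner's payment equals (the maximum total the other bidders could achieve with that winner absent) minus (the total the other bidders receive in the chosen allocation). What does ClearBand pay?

ClearBand pays $236M.

Efficient allocation: ClearBand→Band B ($808M), AzureWave→Band D ($366M), VistaNet→Band A ($668M), NorthTel→Band C ($785M); total welfare W = $2627M.
ClearBand receives Band B at value $808M, so the others get W − 808 = $1819M.
Without ClearBand: best allocation of the remaining 3 bidders over all 4 bands is AzureWave→Band B ($602M), VistaNet→Band A ($668M), NorthTel→Band C ($785M), total $2055M.
VCG payment = (others' best without ClearBand) − (others' welfare with ClearBand) = 2055 − 1819 = $236M.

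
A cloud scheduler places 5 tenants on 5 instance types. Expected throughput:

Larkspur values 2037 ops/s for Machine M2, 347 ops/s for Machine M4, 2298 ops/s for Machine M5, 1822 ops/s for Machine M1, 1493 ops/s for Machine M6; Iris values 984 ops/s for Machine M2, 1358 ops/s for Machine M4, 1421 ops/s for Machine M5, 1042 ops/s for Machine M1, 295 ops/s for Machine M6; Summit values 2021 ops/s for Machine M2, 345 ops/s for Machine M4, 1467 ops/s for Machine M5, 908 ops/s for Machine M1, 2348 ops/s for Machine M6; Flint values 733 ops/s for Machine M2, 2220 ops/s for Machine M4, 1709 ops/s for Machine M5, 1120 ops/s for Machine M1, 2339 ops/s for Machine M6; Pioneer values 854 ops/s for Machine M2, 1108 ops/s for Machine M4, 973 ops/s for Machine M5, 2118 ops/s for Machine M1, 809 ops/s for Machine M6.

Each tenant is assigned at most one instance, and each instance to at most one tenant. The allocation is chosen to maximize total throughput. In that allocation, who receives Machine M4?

Treat this as an assignment problem: match each tenant to one instance.
Optimal: Larkspur→Machine M2 (2037 ops/s), Iris→Machine M5 (1421 ops/s), Summit→Machine M6 (2348 ops/s), Flint→Machine M4 (2220 ops/s), Pioneer→Machine M1 (2118 ops/s) — total 2037+1421+2348+2220+2118 = 10144 ops/s.
Column-greedy (each instance in turn goes to its best remaining tenant) gives 8137 ops/s, worse by 2007.
Every other assignment is strictly worse.
Flint's own top instance is Machine M6 (2339 ops/s), but forcing Flint→Machine M6 and reassigning the rest optimally gives only 10134 ops/s — worse by 10.

Flint receives Machine M4.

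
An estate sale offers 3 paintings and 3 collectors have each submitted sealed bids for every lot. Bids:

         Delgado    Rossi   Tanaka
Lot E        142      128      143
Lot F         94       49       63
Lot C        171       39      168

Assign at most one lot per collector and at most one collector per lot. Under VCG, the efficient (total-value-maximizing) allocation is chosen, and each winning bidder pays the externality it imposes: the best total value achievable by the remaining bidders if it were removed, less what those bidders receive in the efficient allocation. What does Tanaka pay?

Efficient allocation: Delgado→Lot F ($94), Rossi→Lot E ($128), Tanaka→Lot C ($168); total welfare W = $390.
Tanaka receives Lot C at value $168, so the others get W − 168 = $222.
Without Tanaka: best allocation of the remaining 2 bidders over all 3 lots is Delgado→Lot C ($171), Rossi→Lot E ($128), total $299.
VCG payment = (others' best without Tanaka) − (others' welfare with Tanaka) = 299 − 222 = $77.

Tanaka pays $77.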